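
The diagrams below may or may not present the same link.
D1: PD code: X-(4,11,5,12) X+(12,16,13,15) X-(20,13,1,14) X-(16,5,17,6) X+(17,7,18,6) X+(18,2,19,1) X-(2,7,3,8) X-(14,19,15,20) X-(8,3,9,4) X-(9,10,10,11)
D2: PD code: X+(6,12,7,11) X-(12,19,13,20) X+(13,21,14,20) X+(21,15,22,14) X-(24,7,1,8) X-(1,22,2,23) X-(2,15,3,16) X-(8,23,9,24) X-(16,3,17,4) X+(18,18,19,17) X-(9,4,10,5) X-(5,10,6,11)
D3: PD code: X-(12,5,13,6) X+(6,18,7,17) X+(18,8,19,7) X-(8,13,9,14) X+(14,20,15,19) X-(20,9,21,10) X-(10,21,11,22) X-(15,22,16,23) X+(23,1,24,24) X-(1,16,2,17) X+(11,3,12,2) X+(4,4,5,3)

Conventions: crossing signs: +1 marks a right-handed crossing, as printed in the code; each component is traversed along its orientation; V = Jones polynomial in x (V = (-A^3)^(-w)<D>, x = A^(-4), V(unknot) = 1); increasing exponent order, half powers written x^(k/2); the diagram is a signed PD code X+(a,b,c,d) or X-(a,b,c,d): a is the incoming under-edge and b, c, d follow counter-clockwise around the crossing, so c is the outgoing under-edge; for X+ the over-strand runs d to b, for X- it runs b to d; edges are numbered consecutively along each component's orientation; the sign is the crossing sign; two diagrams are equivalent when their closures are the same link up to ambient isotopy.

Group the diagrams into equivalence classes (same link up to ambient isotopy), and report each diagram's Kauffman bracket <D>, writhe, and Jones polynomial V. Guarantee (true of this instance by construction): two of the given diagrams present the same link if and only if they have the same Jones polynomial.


equivalence classes: {D1} | {D2} | {D3}
D1 (bracket A^-16 - A^-12 + 2A^-8 - 3A^-4 + 3 - 2A^4 + 2A^8 - A^12; 10 crossings at w = -4): V = -x^-6 + 2x^-5 - 2x^-4 + 3x^-3 - 3x^-2 + 2x^-1 - 1 + x
V(D2) = -x^-6 + x^-5 - x^-4 + 2x^-3 - x^-2 + x^-1  (w -4, c 12, <D> = A^-8 - A^-4 + 2 - A^4 + A^8 - A^12)
D3 (bracket A^4 + A^12 - A^16; 12 crossings at w = 0): V = -x^-4 + x^-3 + x^-1
key observation: comparing 3 Jones polynomials yields 3 groups


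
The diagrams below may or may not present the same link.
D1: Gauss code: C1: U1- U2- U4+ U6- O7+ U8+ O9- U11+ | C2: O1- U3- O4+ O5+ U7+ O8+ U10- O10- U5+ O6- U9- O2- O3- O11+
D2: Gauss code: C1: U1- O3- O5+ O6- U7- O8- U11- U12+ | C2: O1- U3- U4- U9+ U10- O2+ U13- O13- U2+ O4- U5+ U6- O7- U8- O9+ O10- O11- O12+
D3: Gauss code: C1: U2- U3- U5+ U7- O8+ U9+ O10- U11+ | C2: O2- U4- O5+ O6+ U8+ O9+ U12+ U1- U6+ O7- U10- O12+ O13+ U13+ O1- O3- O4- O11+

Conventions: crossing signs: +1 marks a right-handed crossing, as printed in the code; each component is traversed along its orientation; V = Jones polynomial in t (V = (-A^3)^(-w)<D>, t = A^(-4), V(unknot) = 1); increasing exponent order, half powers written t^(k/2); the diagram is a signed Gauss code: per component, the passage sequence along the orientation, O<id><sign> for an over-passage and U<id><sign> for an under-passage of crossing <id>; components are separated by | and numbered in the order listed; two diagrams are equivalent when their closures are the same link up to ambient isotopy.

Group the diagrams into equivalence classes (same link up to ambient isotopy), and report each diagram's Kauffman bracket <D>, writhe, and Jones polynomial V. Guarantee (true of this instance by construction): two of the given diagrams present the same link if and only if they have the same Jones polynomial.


grouping into links: {D1, D3} | {D2}
V(D1) = -t^(-3/2) + t^(-1/2) - 2t^(1/2) + t^(3/2) - 2t^(5/2) + t^(7/2)  (w -1, c 11, <D> = -A^-17 + 2A^-13 - A^-9 + 2A^-5 - A^-1 + A^3)
D2 (bracket A^-9 + A^-1 - A^3 + A^7; 13 crossings at w = -5): V = -t^(-11/2) + t^(-9/2) - t^(-7/2) - t^(-3/2)
V(D3) = -t^(-3/2) + t^(-1/2) - 2t^(1/2) + t^(3/2) - 2t^(5/2) + t^(7/2)  (w +1, c 13, <D> = -A^-11 + 2A^-7 - A^-3 + 2A - A^5 + A^9)
key observation: V(t) takes 2 values over 3 diagrams, fixing the grouping


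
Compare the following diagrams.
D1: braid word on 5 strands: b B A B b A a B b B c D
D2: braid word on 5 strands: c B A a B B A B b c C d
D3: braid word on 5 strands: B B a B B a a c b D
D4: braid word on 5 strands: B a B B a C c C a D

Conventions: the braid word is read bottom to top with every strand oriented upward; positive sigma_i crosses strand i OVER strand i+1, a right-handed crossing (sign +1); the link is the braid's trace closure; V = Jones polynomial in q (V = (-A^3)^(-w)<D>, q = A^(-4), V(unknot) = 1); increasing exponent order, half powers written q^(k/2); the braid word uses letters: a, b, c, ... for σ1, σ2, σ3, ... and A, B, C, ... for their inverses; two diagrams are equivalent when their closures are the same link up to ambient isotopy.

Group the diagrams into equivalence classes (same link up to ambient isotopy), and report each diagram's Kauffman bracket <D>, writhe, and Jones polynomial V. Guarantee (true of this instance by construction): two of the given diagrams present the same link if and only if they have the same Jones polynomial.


classes: {D1} | {D2} | {D3, D4}
V(D1) = 1  [12 crossings, <D> = A^-6, w = -2]
V(D2) = -q^-4 + q^-3 + q^-1  [12 crossings, <D> = A^-2 + A^6 - A^10, w = -2]
V(D3) = -q^-3 + 2q^-2 - 2q^-1 + 3 - 2q + 2q^2 - q^3  (w 0, c 10, <D> = -A^-12 + 2A^-8 - 2A^-4 + 3 - 2A^4 + 2A^8 - A^12)
V(D4) = -q^-3 + 2q^-2 - 2q^-1 + 3 - 2q + 2q^2 - q^3  [10 crossings, <D> = -A^-18 + 2A^-14 - 2A^-10 + 3A^-6 - 2A^-2 + 2A^2 - A^6, w = -2]
note: V(q) takes 3 values over 4 diagrams, fixing the grouping


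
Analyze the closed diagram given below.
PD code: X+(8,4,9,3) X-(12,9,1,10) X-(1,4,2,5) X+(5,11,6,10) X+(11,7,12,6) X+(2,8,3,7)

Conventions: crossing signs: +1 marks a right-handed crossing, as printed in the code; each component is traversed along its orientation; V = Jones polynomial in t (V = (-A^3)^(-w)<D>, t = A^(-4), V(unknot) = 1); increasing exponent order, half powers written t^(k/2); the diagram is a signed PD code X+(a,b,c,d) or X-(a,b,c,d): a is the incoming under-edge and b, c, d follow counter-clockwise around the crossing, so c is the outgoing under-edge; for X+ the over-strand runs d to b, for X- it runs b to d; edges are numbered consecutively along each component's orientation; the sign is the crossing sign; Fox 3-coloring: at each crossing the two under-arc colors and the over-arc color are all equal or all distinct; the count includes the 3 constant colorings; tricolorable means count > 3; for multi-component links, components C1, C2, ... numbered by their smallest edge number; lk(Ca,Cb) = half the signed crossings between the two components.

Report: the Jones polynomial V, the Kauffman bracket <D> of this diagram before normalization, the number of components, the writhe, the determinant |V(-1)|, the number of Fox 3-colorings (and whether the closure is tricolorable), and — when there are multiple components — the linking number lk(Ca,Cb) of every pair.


V = t + t^3 - t^4
<D> = -A^-10 + A^-6 + A^2 (w = +2)
1 component over 6 crossings, w = +2
9 Fox colorings among 3^6, |V(-1)| = 3: tricolorable
why: det 3 = |V(-1)|; divisible by 3, so tricolorable


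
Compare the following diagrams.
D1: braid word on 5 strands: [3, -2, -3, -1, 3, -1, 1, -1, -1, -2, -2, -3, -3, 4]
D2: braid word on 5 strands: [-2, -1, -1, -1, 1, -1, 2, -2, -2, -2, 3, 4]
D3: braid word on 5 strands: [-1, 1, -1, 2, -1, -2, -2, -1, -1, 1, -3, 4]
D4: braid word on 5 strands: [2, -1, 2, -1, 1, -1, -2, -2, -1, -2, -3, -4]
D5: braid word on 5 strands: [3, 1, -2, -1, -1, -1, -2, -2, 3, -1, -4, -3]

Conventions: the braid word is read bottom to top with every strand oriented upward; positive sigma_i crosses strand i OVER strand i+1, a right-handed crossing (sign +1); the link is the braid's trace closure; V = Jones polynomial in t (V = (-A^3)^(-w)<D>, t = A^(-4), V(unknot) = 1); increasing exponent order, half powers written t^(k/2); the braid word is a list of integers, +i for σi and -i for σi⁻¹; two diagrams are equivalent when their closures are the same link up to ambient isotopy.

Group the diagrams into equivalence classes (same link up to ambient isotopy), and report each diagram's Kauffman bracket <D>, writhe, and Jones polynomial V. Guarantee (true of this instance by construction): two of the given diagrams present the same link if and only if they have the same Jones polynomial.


equivalence classes: {D1, D2, D5} | {D3, D4}
D1 (bracket A^-10 + 2A^-2 - 2A^2 + A^6 - 2A^10 + A^14; 14 crossings at w = -6): V = t^-8 - 2t^-7 + t^-6 - 2t^-5 + 2t^-4 + t^-2
V(D2) = t^-8 - 2t^-7 + t^-6 - 2t^-5 + 2t^-4 + t^-2  [12 crossings, <D> = A^-4 + 2A^4 - 2A^8 + A^12 - 2A^16 + A^20, w = -4]
V(D3) = -t^-6 + t^-5 - t^-4 + 2t^-3 - t^-2 + t^-1  (w -4, c 12, <D> = A^-8 - A^-4 + 2 - A^4 + A^8 - A^12)
V(D4) = -t^-6 + t^-5 - t^-4 + 2t^-3 - t^-2 + t^-1  [12 crossings, <D> = A^-14 - A^-10 + 2A^-6 - A^-2 + A^2 - A^6, w = -6]
V(D5) = t^-8 - 2t^-7 + t^-6 - 2t^-5 + 2t^-4 + t^-2  (w -6, c 12, <D> = A^-10 + 2A^-2 - 2A^2 + A^6 - 2A^10 + A^14)
key observation: 2 values of V(t) split the 5 diagrams


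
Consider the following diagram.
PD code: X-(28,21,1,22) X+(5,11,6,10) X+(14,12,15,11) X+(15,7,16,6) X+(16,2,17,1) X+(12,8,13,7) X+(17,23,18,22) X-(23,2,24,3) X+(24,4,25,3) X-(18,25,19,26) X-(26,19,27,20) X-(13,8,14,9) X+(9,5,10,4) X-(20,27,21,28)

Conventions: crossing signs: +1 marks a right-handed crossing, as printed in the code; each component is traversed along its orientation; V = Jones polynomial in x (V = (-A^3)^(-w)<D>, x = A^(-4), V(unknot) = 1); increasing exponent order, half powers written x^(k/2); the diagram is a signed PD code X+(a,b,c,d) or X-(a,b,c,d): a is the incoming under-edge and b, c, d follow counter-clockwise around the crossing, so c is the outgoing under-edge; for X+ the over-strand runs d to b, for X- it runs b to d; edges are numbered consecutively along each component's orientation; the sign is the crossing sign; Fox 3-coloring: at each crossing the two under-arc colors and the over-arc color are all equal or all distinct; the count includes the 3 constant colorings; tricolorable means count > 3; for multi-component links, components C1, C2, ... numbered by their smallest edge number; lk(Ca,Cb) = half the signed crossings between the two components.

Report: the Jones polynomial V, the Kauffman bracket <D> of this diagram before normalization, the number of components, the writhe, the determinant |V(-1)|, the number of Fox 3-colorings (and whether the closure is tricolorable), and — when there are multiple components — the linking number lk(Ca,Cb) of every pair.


V = -x^-3 + x^-2 - x^-1 + 3 - x + x^2 - x^3
<D> = -A^-6 + A^-2 - A^2 + 3A^6 - A^10 + A^14 - A^18 (w = +2)
1 component over 14 crossings, w = +2
27 Fox colorings among 3^14, |V(-1)| = 9: tricolorable
why: V is palindromic (span 6, det 9): x -> 1/x fixes it; necessary, not sufficient, for amphichirality


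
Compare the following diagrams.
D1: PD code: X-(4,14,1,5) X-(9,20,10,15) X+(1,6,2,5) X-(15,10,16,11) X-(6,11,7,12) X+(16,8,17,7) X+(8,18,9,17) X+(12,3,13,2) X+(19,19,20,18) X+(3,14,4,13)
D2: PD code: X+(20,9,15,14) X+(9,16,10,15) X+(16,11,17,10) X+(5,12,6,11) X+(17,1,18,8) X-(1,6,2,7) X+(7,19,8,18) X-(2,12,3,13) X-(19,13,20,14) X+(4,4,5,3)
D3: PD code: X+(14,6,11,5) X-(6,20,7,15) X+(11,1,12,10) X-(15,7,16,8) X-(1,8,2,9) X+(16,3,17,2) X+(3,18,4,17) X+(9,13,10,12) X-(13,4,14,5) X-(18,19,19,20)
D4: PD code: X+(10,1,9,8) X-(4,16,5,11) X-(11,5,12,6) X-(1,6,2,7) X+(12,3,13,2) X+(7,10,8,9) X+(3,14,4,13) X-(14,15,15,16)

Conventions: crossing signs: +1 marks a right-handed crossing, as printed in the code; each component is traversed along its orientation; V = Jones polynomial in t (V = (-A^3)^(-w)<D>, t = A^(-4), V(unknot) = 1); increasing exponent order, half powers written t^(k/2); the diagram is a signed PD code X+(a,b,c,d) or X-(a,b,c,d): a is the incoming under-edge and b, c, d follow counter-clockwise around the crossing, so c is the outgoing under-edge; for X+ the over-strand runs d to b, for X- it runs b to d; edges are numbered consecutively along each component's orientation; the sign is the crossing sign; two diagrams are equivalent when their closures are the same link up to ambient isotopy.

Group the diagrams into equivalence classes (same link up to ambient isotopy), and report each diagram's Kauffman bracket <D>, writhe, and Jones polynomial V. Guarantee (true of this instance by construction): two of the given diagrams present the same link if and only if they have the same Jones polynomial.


classes: {D1, D3, D4} | {D2}
V(D1) = 1 + t + t^2 + t^3  [10 crossings, <D> = A^-6 + A^-2 + A^2 + A^6, w = +2]
V(D2) = t + 2t^3 + t^5  [10 crossings, <D> = A^-8 + 2 + A^8, w = +4]
D3 (bracket A^-12 + A^-8 + A^-4 + 1; 10 crossings at w = 0): V = 1 + t + t^2 + t^3
V(D4) = 1 + t + t^2 + t^3  (w 0, c 8, <D> = A^-12 + A^-8 + A^-4 + 1)
note: 2 values of V(t) split the 4 diagrams


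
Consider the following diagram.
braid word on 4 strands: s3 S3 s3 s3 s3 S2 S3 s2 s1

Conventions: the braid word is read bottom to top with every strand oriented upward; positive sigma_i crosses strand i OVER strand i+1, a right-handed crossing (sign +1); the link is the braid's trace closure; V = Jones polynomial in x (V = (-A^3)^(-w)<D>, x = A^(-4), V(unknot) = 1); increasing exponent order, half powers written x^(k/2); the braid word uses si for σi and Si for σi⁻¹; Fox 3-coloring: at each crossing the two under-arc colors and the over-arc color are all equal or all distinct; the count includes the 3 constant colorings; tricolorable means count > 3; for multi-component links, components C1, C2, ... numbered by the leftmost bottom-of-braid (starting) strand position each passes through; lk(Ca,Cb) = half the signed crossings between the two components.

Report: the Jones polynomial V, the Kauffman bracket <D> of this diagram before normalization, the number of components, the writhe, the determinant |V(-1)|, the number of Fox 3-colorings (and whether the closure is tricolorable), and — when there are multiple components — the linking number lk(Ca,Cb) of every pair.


V = x + x^3 - x^4
<D> = A^-7 - A^-3 - A^5 (w = +3)
1 component over 9 crossings, w = +3
9 Fox colorings among 3^9, |V(-1)| = 3: tricolorable
why: V spans 3 powers of x: at least 3 crossings in any diagram


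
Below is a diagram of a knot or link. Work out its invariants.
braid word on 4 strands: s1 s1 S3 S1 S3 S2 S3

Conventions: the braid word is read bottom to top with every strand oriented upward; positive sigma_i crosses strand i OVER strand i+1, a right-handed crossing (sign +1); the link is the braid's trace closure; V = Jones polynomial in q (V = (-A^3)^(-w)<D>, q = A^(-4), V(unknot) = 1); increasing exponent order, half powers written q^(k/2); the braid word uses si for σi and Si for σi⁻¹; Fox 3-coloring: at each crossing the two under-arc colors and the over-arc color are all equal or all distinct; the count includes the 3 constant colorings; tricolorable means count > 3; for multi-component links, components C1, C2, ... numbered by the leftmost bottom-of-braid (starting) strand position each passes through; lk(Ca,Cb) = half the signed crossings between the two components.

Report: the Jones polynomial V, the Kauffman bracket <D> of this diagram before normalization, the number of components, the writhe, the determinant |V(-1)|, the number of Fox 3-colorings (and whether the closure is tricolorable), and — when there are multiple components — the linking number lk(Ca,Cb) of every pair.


Jones polynomial: V(q) = -q^-4 + q^-3 + q^-1
<D> = -A^-5 - A^3 + A^7; writhe -3
components 1, writhe -3 (7 crossings)
3-colorings: 9 of 3^7, det 3 — tricolorable
note: |V(-1)| = 3: so tricolorable, since 3 divides 3


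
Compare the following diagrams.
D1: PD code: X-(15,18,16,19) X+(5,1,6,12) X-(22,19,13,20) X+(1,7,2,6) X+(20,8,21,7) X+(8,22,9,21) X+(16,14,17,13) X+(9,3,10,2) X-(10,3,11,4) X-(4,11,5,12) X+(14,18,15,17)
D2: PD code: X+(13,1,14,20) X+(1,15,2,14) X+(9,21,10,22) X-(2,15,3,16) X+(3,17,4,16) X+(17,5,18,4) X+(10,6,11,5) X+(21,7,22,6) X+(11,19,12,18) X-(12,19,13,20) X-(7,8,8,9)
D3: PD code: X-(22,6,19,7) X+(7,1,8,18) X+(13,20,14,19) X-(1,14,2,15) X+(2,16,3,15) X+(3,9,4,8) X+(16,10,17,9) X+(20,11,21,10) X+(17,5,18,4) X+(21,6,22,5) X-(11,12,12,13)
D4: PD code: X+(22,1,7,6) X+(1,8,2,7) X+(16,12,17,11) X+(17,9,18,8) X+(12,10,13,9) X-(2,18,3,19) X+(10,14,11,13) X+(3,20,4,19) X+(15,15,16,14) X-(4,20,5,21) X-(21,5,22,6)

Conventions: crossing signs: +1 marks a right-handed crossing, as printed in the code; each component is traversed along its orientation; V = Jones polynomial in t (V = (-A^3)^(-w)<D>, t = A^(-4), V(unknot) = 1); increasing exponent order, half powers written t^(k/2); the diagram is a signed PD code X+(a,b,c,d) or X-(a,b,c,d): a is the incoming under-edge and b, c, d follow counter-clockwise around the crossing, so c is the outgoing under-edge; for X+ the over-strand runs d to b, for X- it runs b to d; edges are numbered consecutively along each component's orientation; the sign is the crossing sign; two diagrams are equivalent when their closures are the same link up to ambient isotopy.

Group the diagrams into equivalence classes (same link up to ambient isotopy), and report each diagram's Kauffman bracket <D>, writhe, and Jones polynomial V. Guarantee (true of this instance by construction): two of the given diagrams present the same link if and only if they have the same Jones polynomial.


equivalence classes: {D1} | {D2, D3} | {D4}
D1 (bracket A^-1 + A^7; 11 crossings at w = +3): V = -t^(1/2) - t^(5/2)
D2 (bracket -A^-11 + A^-7 - A^-3 + 2A + A^9; 11 crossings at w = +5): V = -t^(3/2) - 2t^(7/2) + t^(9/2) - t^(11/2) + t^(13/2)
V(D3) = -t^(3/2) - 2t^(7/2) + t^(9/2) - t^(11/2) + t^(13/2)  (w +5, c 11, <D> = -A^-11 + A^-7 - A^-3 + 2A + A^9)
V(D4) = -t^(1/2) - t^(3/2) - t^(5/2) + t^(9/2)  [11 crossings, <D> = -A^-3 + A^5 + A^9 + A^13, w = +5]
key observation: comparing 4 Jones polynomials yields 3 groups


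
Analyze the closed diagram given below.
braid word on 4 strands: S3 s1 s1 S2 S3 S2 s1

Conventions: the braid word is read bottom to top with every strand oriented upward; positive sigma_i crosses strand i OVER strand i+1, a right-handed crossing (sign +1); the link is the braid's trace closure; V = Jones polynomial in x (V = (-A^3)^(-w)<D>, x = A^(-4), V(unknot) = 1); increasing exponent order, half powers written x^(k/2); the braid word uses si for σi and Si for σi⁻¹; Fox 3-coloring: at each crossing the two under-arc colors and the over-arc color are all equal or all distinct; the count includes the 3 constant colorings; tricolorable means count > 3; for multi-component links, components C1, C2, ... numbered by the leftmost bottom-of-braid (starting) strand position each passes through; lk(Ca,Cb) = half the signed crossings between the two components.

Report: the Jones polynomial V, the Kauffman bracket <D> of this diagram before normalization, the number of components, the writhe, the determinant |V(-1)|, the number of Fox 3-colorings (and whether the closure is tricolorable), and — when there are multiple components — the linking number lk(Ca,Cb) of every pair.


V = -x^-3 + x^-2 - x^-1 + 3 - x + x^2 - x^3
<D> = A^-15 - A^-11 + A^-7 - 3A^-3 + A - A^5 + A^9 (w = -1)
1 component over 7 crossings, w = -1
27 Fox colorings among 3^7, |V(-1)| = 9: tricolorable
why: the span of V is 6, forcing >= 6 crossings in any diagram


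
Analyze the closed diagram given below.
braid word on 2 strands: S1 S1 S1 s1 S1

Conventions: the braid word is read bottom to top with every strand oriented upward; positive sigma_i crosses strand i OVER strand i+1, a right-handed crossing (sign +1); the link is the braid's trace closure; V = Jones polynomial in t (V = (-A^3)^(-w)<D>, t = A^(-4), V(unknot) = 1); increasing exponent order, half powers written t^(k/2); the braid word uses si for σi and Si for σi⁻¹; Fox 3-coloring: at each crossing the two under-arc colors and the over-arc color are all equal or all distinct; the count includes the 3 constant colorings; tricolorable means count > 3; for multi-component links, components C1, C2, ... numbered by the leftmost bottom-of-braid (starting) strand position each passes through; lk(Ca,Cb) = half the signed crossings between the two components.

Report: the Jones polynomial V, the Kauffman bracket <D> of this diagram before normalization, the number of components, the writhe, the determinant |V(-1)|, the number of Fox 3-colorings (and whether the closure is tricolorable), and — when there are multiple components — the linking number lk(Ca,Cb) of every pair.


V(t) = -t^-4 + t^-3 + t^-1
bracket: -A^-5 - A^3 + A^7, w = -3
1 component, writhe -3, over 5 crossings
det 3, colorings 9 of 3^5 — tricolorable
observation: free reduction leaves σ1⁻¹ σ1⁻¹ σ1⁻¹ of the original 5 letters


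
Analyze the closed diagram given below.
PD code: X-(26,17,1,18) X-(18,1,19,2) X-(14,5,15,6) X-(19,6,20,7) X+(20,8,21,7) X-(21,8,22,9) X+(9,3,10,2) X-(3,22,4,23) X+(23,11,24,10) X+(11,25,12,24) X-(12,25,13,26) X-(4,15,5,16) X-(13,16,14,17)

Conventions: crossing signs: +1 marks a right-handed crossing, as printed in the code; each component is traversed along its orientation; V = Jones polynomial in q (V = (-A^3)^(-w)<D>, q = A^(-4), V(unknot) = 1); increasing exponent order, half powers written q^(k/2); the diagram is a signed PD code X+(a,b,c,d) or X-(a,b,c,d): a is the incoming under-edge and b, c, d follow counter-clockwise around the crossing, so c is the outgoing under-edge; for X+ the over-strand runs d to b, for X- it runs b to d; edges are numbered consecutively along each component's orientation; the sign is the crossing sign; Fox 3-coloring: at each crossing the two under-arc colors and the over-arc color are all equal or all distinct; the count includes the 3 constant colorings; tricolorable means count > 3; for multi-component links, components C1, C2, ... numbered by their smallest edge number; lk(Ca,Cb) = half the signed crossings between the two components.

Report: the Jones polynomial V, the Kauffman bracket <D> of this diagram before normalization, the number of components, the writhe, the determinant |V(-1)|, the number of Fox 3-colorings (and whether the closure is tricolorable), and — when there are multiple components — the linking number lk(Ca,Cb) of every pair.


V = q^-7 - 2q^-6 + 2q^-5 - 3q^-4 + 3q^-3 - 2q^-2 + 2q^-1
<D> = -2A^-11 + 2A^-7 - 3A^-3 + 3A - 2A^5 + 2A^9 - A^13 (w = -5)
1 component over 13 crossings, w = -5
9 Fox colorings among 3^13, |V(-1)| = 15: tricolorable
why: w = -5 shifts under R1 moves; the (-A^3)^(5) factor cancels that in V


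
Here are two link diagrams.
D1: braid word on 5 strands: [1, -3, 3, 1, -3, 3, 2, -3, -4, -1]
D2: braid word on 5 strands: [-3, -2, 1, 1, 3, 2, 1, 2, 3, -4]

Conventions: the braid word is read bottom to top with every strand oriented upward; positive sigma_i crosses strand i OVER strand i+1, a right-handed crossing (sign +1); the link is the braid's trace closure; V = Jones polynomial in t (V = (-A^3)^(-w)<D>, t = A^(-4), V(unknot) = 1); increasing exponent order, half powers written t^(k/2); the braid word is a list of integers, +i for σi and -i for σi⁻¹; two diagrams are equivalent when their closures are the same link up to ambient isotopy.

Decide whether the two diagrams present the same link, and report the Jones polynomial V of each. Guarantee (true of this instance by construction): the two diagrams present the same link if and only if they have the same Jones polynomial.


equivalent: no
V(D1) = 1  (w 0, c 10, <D> = 1)
V(D2) = t + t^3 - t^4  (w +4, c 10, <D> = -A^-4 + 1 + A^8)
why: 2 classes among 2 diagrams; unequal V(t) rules out equality


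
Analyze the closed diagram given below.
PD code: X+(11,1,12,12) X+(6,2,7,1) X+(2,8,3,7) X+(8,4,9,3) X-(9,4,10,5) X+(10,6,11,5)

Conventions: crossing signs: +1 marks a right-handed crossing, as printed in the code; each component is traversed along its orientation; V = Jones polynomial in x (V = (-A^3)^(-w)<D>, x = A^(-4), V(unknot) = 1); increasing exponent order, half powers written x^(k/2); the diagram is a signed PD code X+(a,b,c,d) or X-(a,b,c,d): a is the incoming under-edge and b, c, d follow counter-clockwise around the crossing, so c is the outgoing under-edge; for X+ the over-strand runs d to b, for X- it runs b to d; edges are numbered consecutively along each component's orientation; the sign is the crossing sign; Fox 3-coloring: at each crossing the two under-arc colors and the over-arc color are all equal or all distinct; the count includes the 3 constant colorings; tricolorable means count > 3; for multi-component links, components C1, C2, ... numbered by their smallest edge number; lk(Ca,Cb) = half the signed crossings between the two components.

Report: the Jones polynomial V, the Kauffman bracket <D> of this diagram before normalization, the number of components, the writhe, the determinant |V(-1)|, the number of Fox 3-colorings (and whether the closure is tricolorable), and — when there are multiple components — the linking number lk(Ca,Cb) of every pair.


V = x + x^3 - x^4
<D> = -A^-4 + 1 + A^8 (w = +4)
1 component over 6 crossings, w = +4
9 Fox colorings among 3^6, |V(-1)| = 3: tricolorable
why: det 3 = |V(-1)|; divisible by 3, so tricolorable


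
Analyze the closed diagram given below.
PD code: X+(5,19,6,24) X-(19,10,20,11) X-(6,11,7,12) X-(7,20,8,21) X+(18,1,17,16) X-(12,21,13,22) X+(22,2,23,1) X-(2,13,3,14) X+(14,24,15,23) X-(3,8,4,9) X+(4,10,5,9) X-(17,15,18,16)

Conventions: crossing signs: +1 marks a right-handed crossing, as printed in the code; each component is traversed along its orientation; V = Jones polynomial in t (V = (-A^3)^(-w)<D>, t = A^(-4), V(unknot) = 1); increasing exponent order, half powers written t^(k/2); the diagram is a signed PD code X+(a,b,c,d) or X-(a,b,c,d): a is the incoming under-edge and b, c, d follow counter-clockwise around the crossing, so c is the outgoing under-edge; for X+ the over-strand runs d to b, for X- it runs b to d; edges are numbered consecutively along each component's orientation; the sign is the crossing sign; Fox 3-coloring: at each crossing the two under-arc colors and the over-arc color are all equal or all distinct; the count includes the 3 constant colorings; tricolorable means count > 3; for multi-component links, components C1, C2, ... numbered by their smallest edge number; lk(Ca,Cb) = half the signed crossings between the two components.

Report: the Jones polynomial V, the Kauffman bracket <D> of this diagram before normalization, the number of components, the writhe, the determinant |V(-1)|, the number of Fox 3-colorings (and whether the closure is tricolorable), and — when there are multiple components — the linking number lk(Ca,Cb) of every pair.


Jones polynomial: V(t) = -t^-4 + t^-3 + t^-2 + t^-1 + 1 + t^2
<D> = A^-14 + A^-6 + A^-2 + A^2 + A^6 - A^10; writhe -2
components 3, writhe -2 (12 crossings)
linking number lk(C1,C2) = 0
lk(C1,C3): 0
lk(C2,C3) = 0
3-colorings: 9 of 3^12, det 0 — tricolorable
note: summing lk over 3 pairs gives 0


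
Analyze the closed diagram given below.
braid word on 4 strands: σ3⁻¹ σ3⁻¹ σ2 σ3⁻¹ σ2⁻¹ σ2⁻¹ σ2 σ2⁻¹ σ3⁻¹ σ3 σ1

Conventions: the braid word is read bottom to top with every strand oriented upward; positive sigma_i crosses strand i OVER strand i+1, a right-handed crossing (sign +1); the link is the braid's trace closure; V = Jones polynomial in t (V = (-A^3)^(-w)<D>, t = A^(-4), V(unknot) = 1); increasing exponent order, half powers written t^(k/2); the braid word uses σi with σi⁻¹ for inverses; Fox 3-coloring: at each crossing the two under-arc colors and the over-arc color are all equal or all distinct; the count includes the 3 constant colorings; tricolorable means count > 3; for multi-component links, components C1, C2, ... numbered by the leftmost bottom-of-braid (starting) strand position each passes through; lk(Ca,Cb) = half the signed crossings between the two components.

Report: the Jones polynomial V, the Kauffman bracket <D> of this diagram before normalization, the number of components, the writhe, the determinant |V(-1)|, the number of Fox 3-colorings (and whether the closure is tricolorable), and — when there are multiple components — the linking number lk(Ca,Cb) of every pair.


V(t) = -t^-6 + t^-5 - t^-4 + 2t^-3 - t^-2 + t^-1
bracket: -A^-5 + A^-1 - 2A^3 + A^7 - A^11 + A^15, w = -3
1 component, writhe -3, over 11 crossings
det 7, colorings 3 of 3^11 — not tricolorable
observation: the span of V is 5, forcing >= 5 crossings in any diagram


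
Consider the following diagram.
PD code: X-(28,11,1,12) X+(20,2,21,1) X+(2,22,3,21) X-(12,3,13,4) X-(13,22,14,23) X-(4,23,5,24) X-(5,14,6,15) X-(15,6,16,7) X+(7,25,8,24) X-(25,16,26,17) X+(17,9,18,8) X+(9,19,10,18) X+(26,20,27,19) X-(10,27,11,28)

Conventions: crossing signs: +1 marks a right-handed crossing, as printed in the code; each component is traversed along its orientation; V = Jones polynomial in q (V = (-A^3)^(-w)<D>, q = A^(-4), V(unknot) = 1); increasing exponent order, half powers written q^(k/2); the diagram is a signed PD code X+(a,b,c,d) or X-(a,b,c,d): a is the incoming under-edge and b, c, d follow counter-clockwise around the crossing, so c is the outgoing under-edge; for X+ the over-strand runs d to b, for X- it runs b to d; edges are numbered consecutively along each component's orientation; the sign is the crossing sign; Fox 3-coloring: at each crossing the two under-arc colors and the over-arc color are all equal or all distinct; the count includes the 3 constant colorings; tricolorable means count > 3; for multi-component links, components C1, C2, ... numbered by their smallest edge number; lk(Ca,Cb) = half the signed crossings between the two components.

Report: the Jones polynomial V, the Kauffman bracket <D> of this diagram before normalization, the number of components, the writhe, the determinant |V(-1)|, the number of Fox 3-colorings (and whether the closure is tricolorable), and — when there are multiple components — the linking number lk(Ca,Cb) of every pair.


V = q^-7 - 3q^-6 + 6q^-5 - 10q^-4 + 12q^-3 - 12q^-2 + 12q^-1 - 9 + 6q - 3q^2 + q^3
<D> = A^-18 - 3A^-14 + 6A^-10 - 9A^-6 + 12A^-2 - 12A^2 + 12A^6 - 10A^10 + 6A^14 - 3A^18 + A^22 (w = -2)
1 component over 14 crossings, w = -2
9 Fox colorings among 3^14, |V(-1)| = 75: tricolorable
why: the span of V is 10, forcing >= 10 crossings in any diagram


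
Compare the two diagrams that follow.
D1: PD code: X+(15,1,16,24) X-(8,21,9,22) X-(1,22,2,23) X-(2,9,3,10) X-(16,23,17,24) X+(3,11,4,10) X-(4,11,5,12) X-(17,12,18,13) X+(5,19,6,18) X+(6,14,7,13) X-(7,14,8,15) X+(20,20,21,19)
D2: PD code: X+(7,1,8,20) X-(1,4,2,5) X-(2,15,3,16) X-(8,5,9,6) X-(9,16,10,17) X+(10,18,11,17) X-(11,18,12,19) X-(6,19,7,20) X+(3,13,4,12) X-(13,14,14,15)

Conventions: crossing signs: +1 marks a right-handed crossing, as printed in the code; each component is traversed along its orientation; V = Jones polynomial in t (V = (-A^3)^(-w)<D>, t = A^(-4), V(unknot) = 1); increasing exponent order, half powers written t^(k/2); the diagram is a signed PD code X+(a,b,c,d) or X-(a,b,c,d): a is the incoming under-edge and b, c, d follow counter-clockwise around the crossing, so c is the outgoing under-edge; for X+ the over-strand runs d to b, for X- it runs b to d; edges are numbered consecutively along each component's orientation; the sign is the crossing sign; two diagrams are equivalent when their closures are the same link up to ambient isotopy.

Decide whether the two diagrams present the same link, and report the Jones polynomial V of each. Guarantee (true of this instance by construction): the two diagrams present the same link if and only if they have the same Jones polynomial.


equivalent: yes
V(D1) = 1  (w -2, c 12, <D> = A^-6)
D2 (bracket A^-12; 10 crossings at w = -4): V = 1
why: Reidemeister moves carry D1 (12 crossings) to D2 (10)


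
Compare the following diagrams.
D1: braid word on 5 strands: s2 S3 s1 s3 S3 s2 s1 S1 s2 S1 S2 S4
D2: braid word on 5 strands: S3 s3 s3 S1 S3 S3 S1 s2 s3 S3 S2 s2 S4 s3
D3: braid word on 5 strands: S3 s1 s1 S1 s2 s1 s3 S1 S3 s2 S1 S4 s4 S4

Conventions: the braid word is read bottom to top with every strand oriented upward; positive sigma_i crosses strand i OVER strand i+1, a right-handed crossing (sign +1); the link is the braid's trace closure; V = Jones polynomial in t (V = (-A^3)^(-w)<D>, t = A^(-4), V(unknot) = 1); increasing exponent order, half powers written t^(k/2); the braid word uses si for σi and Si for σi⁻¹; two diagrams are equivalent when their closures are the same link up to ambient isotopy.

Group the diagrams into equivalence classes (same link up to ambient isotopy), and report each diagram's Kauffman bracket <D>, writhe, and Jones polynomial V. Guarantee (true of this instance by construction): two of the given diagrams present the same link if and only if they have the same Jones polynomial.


grouping into links: {D1, D3} | {D2}
V(D1) = 1 + t + t^2 + t^3  (w 0, c 12, <D> = A^-12 + A^-8 + A^-4 + 1)
V(D2) = t^-3 + t^-2 + t^-1 + 1  (w -2, c 14, <D> = A^-6 + A^-2 + A^2 + A^6)
V(D3) = 1 + t + t^2 + t^3  (w 0, c 14, <D> = A^-12 + A^-8 + A^-4 + 1)
key observation: 2 classes among 3 diagrams; unequal V(t) rules out equality


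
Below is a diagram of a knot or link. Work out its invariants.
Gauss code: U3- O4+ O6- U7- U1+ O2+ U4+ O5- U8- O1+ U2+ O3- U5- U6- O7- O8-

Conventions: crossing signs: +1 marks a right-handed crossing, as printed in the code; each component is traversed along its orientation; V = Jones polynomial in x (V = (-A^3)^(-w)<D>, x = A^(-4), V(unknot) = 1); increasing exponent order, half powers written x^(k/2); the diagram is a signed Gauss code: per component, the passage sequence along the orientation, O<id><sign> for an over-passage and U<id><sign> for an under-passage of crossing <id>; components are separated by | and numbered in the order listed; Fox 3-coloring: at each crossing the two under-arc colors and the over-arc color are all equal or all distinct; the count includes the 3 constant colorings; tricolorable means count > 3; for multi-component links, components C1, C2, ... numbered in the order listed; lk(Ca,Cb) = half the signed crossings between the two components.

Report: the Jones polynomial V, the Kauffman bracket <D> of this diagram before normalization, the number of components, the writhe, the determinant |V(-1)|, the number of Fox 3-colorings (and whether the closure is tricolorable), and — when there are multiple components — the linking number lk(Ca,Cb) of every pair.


V(x) = -x^-5 + x^-4 - x^-3 + 2x^-2 - x^-1 + 2 - x
bracket: -A^-10 + 2A^-6 - A^-2 + 2A^2 - A^6 + A^10 - A^14, w = -2
1 component, writhe -2, over 8 crossings
det 9, colorings 9 of 3^8 — tricolorable
observation: |V(-1)| = 9: so tricolorable, since 3 divides 9


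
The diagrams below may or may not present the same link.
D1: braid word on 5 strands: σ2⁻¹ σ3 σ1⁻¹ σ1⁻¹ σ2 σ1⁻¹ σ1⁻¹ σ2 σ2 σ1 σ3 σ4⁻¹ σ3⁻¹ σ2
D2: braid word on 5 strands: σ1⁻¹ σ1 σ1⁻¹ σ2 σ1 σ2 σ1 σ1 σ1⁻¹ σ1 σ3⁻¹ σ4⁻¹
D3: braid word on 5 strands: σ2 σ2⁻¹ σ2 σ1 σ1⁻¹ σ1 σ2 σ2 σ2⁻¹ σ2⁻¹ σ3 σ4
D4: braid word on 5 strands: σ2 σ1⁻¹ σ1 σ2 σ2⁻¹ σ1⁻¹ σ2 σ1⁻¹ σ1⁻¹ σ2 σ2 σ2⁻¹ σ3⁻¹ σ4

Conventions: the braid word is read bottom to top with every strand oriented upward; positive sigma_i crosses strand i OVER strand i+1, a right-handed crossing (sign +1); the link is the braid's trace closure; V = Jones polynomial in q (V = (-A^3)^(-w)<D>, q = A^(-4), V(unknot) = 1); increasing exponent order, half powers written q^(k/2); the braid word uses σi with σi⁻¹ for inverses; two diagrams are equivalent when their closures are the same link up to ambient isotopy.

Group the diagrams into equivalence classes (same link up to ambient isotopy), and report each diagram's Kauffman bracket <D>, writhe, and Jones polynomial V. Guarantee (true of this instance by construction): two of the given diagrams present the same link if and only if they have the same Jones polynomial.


classes: {D1, D4} | {D2} | {D3}
V(D1) = -q^-3 + 2q^-2 - 2q^-1 + 3 - 2q + 2q^2 - q^3  [14 crossings, <D> = -A^-12 + 2A^-8 - 2A^-4 + 3 - 2A^4 + 2A^8 - A^12, w = 0]
V(D2) = q + q^3 - q^4  (w +2, c 12, <D> = -A^-10 + A^-6 + A^2)
D3 (bracket A^12; 12 crossings at w = +4): V = 1
V(D4) = -q^-3 + 2q^-2 - 2q^-1 + 3 - 2q + 2q^2 - q^3  (w 0, c 14, <D> = -A^-12 + 2A^-8 - 2A^-4 + 3 - 2A^4 + 2A^8 - A^12)
note: 3 values of V(q) split the 4 diagrams


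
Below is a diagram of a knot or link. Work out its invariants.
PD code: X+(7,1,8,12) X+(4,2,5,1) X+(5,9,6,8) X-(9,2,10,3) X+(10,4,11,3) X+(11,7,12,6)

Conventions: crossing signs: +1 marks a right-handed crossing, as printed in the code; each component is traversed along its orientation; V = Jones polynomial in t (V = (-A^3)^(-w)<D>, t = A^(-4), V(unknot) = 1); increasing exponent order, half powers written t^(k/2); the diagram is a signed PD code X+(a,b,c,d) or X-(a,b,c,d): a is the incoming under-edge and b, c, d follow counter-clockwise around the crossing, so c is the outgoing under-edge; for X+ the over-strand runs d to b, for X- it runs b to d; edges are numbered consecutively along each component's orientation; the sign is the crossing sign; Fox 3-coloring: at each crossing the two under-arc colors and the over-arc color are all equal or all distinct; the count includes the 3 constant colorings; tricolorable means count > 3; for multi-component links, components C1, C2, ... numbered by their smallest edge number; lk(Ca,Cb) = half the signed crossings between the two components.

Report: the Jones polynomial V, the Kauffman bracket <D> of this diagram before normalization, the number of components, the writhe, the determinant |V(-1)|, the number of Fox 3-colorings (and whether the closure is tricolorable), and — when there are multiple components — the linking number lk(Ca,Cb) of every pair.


V(t) = t + t^3 - t^4
bracket: -A^-4 + 1 + A^8, w = +4
1 component, writhe +4, over 6 crossings
det 3, colorings 9 of 3^6 — tricolorable
observation: |V(-1)| = 3: so tricolorable, since 3 divides 3


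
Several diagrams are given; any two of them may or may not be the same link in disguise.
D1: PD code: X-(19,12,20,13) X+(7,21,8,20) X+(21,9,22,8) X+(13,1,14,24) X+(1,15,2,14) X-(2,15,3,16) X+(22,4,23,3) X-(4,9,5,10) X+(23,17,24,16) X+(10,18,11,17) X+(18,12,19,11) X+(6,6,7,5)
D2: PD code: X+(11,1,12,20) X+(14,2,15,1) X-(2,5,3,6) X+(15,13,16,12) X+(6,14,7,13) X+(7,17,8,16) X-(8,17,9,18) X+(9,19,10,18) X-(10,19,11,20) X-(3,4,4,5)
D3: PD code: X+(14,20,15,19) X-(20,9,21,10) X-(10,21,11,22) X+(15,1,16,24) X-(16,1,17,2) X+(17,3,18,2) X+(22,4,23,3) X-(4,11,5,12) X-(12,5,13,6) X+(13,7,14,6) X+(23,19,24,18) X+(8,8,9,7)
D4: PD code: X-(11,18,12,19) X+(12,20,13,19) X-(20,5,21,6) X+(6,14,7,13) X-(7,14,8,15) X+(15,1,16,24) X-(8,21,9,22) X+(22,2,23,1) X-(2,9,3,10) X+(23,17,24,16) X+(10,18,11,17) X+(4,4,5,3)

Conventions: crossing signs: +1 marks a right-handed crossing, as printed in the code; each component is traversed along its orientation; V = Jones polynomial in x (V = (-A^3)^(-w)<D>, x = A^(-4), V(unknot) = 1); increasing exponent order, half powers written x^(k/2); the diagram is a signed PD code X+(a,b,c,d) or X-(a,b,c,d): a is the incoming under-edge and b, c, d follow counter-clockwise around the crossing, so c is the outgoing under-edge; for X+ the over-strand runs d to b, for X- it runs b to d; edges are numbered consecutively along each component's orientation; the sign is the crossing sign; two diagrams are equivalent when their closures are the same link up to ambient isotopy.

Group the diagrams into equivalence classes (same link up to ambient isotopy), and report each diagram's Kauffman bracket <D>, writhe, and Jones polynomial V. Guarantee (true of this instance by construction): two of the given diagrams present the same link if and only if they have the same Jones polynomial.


grouping into links: {D1} | {D2} | {D3, D4}
V(D1) = x - x^2 + 2x^3 - x^4 + x^5 - x^6  (w +6, c 12, <D> = -A^-6 + A^-2 - A^2 + 2A^6 - A^10 + A^14)
D2 (bracket -A^-10 + A^-6 + A^2; 10 crossings at w = +2): V = x + x^3 - x^4
V(D3) = -x^-3 + 2x^-2 - 2x^-1 + 3 - 2x + 2x^2 - x^3  (w +2, c 12, <D> = -A^-6 + 2A^-2 - 2A^2 + 3A^6 - 2A^10 + 2A^14 - A^18)
V(D4) = -x^-3 + 2x^-2 - 2x^-1 + 3 - 2x + 2x^2 - x^3  (w +2, c 12, <D> = -A^-6 + 2A^-2 - 2A^2 + 3A^6 - 2A^10 + 2A^14 - A^18)
why: 3 values of V(x) split the 4 diagrams
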